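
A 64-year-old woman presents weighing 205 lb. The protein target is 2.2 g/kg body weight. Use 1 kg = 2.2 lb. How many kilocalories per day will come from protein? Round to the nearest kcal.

Weight in kg = 205 ÷ 2.2 = 93.1818 kg.
Protein = 2.2 g/kg × 93.1818 kg = 205 g/day.
Protein energy = 205 g × 4 kcal/g = 820 kcal/day.

820 kcal/day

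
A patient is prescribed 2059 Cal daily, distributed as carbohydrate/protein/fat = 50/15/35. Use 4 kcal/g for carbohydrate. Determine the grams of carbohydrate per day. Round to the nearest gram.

257 g/day

Carbohydrate energy = 50% × 2059 = 1029.5 kcal.
At 4 kcal/g: 1029.5 ÷ 4 = 257.375 g.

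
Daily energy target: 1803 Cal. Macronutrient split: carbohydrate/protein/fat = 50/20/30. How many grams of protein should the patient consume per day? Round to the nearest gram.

Protein energy = 20% × 1803 = 360.6 kcal.
At 4 kcal/g: 360.6 ÷ 4 = 90.15 g.

90 g/day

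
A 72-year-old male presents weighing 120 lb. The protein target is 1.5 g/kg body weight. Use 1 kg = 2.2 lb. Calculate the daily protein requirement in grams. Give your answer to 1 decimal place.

Weight in kg = 120 ÷ 2.2 = 54.5455 kg.
Protein = 1.5 g/kg × 54.5455 kg = 81.8182 g/day.

81.8 g/day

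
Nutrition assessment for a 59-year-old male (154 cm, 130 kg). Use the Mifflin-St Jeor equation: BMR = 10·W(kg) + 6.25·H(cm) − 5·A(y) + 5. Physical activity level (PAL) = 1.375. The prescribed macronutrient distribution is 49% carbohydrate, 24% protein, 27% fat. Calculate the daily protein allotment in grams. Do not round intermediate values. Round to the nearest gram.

Mifflin-St Jeor (male): BMR = 10(130) + 6.25(154) − 5(59) + 5 = 1300 + 962.5 − 295 + 5 = 1972.5 kcal/day.
TEE = 1972.5 × 1.375 = 2712.1875 kcal/day.
Protein energy = 24% × 2712.1875 = 650.925 kcal.
Protein = 650.925 ÷ 4 kcal/g = 162.7313 g.

163 g/day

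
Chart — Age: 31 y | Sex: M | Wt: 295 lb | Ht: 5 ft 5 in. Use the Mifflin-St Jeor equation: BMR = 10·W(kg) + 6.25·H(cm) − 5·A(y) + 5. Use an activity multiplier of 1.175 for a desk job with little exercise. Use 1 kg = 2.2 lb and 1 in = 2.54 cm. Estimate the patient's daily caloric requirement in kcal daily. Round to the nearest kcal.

Convert to metric: weight = 295 ÷ 2.2 = 134.0909 kg; height = (5×12 + 5) × 2.54 = 65 × 2.54 = 165.1 cm.
Mifflin-St Jeor (male): BMR = 10(134.0909) + 6.25(165.1) − 5(31) + 5 = 1340.9091 + 1031.875 − 155 + 5 = 2222.7841 kcal/day.
TEE = BMR × activity factor = 2222.7841 × 1.175 = 2611.7713 kcal/day.

2612 kcal daily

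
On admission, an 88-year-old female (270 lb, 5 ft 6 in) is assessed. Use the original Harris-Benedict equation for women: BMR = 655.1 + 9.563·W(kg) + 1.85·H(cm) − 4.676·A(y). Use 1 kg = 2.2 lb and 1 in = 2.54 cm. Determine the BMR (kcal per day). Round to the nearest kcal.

Convert to metric: weight = 270 ÷ 2.2 = 122.7273 kg; height = (5×12 + 6) × 2.54 = 66 × 2.54 = 167.64 cm.
Harris-Benedict: BMR = 655.1 + 9.563(122.7273) + 1.85(167.64) − 4.676(88) = 1727.3869 kcal/day.

1727 kcal per day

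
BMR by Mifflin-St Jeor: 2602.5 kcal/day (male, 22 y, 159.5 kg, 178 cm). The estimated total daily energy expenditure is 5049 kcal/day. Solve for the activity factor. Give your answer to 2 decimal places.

1.94

Activity factor = TEE ÷ BMR = 5049 ÷ 2602.5 = 1.94.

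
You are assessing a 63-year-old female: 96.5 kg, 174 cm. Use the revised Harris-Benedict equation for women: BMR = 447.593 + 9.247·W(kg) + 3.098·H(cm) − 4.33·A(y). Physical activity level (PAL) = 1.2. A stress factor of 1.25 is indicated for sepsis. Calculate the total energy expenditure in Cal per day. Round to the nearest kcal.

2409 Cal per day

Harris-Benedict: BMR = 447.593 + 9.247(96.5) + 3.098(174) − 4.33(63) = 1606.1905 kcal/day.
TEE = BMR × activity factor = 1606.1905 × 1.2 = 1927.4286 kcal/day.
Apply stress factor: 1927.4286 × 1.25 = 2409.2858 kcal/day.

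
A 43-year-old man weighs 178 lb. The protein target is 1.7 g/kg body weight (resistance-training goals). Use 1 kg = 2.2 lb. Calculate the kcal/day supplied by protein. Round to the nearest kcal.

Weight in kg = 178 ÷ 2.2 = 80.9091 kg.
Protein = 1.7 g/kg × 80.9091 kg = 137.5455 g/day.
Protein energy = 137.5455 g × 4 kcal/g = 550.1818 kcal/day.

550 kcal/day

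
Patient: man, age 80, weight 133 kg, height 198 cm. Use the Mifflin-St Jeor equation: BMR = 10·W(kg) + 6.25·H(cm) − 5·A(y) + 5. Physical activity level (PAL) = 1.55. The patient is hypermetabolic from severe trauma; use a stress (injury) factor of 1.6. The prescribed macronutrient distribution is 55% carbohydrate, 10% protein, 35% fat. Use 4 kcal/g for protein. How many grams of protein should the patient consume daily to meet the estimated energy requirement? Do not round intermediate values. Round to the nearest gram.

135 g/day

Mifflin-St Jeor (male): BMR = 10(133) + 6.25(198) − 5(80) + 5 = 1330 + 1237.5 − 400 + 5 = 2172.5 kcal/day.
TEE = 2172.5 × 1.55 = 3367.375 kcal/day.
With stress factor 1.6: 3367.375 × 1.6 = 5387.8 kcal/day.
Protein energy = 10% × 5387.8 = 538.78 kcal.
Protein = 538.78 ÷ 4 kcal/g = 134.695 g.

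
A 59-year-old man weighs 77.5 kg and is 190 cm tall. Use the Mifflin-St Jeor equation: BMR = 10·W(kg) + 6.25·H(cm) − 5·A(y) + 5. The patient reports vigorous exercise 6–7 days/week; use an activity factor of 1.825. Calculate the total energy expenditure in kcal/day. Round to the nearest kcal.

Mifflin-St Jeor (male): BMR = 10(77.5) + 6.25(190) − 5(59) + 5 = 775 + 1187.5 − 295 + 5 = 1672.5 kcal/day.
TEE = BMR × activity factor = 1672.5 × 1.825 = 3052.3125 kcal/day.

3052 kcal/day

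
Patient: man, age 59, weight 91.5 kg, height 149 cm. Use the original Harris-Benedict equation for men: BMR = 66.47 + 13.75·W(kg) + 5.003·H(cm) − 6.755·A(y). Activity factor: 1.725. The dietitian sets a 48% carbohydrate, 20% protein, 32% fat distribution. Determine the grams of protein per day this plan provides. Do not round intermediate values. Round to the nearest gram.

Harris-Benedict: BMR = 66.47 + 13.75(91.5) + 5.003(149) − 6.755(59) = 1671.497 kcal/day.
TEE = 1671.497 × 1.725 = 2883.3323 kcal/day.
Protein energy = 20% × 2883.3323 = 576.6665 kcal.
Protein = 576.6665 ÷ 4 kcal/g = 144.1666 g.

144 g/day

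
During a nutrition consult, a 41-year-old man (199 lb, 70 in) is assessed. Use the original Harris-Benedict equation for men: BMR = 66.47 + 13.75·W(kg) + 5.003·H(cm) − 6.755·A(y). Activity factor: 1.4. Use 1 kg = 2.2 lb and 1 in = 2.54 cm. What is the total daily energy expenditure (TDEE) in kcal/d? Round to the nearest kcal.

Convert to metric: weight = 199 ÷ 2.2 = 90.4545 kg; height = 70 × 2.54 = 177.8 cm.
Harris-Benedict: BMR = 66.47 + 13.75(90.4545) + 5.003(177.8) − 6.755(41) = 1922.7984 kcal/day.
TEE = BMR × activity factor = 1922.7984 × 1.4 = 2691.9178 kcal/day.

2692 kcal/d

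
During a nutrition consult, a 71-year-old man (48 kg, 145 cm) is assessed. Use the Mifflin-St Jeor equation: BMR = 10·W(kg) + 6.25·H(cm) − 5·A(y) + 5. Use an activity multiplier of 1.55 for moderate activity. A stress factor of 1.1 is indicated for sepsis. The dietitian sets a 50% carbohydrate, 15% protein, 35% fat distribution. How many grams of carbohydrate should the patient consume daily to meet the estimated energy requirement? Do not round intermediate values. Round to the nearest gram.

Mifflin-St Jeor (male): BMR = 10(48) + 6.25(145) − 5(71) + 5 = 480 + 906.25 − 355 + 5 = 1036.25 kcal/day.
TEE = 1036.25 × 1.55 = 1606.1875 kcal/day.
With stress factor 1.1: 1606.1875 × 1.1 = 1766.8063 kcal/day.
Carbohydrate energy = 50% × 1766.8063 = 883.4031 kcal.
Carbohydrate = 883.4031 ÷ 4 kcal/g = 220.8508 g.

221 g/day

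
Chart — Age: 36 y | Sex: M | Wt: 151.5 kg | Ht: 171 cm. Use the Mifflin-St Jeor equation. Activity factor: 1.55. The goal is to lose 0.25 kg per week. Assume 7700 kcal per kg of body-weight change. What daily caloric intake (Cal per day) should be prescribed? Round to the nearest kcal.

Mifflin-St Jeor (male): BMR = 10(151.5) + 6.25(171) − 5(36) + 5 = 1515 + 1068.75 − 180 + 5 = 2408.75 kcal/day.
TEE = 2408.75 × 1.55 = 3733.5625 kcal/day.
Required daily deficit = 0.25 × 7700 ÷ 7 = 275 kcal/day.
Target intake = 3733.5625 − 275 = 3458.5625 kcal/day.

3459 Cal per day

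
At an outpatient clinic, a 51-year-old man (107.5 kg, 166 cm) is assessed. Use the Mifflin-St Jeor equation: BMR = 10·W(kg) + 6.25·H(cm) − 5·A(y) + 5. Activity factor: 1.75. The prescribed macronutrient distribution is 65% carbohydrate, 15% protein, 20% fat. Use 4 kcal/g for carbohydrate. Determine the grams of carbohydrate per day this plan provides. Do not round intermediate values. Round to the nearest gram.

Mifflin-St Jeor (male): BMR = 10(107.5) + 6.25(166) − 5(51) + 5 = 1075 + 1037.5 − 255 + 5 = 1862.5 kcal/day.
TEE = 1862.5 × 1.75 = 3259.375 kcal/day.
Carbohydrate energy = 65% × 3259.375 = 2118.5938 kcal.
Carbohydrate = 2118.5938 ÷ 4 kcal/g = 529.6484 g.

530 g/day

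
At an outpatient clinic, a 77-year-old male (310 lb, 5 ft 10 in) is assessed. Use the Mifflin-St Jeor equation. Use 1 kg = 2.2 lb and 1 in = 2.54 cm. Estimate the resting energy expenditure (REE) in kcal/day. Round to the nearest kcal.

2140 kcal/day

Convert to metric: weight = 310 ÷ 2.2 = 140.9091 kg; height = (5×12 + 10) × 2.54 = 70 × 2.54 = 177.8 cm.
Mifflin-St Jeor (male): BMR = 10(140.9091) + 6.25(177.8) − 5(77) + 5 = 1409.0909 + 1111.25 − 385 + 5 = 2140.3409 kcal/day.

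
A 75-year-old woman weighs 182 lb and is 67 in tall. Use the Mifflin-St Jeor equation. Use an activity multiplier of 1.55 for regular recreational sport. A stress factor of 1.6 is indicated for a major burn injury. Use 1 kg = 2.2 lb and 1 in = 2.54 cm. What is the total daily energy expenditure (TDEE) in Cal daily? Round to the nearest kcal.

3360 Cal daily

Convert to metric: weight = 182 ÷ 2.2 = 82.7273 kg; height = 67 × 2.54 = 170.18 cm.
Mifflin-St Jeor (female): BMR = 10(82.7273) + 6.25(170.18) − 5(75) − 161 = 827.2727 + 1063.625 − 375 − 161 = 1354.8977 kcal/day.
TEE = BMR × activity factor = 1354.8977 × 1.55 = 2100.0915 kcal/day.
Apply stress factor: 2100.0915 × 1.6 = 3360.1464 kcal/day.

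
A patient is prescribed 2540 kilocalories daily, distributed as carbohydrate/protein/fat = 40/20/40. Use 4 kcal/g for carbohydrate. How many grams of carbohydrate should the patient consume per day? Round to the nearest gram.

254 g/day

Carbohydrate energy = 40% × 2540 = 1016 kcal.
At 4 kcal/g: 1016 ÷ 4 = 254 g.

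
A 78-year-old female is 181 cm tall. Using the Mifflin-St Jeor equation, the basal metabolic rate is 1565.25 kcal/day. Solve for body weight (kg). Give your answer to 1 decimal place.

98.5 kg

1565.25 = 10·W + 6.25(181) − 5(78) − 161
10·W = 1565.25 − 580.25 = 985, so W = 98.5 kg.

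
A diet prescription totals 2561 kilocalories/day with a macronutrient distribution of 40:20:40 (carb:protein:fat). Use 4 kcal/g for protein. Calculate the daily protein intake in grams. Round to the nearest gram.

128 g/day

Protein energy = 20% × 2561 = 512.2 kcal.
At 4 kcal/g: 512.2 ÷ 4 = 128.05 g.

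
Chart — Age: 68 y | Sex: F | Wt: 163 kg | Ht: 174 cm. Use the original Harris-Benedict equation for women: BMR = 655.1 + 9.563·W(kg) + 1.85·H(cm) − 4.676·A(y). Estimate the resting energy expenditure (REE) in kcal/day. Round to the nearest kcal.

2218 kcal/day

Harris-Benedict: BMR = 655.1 + 9.563(163) + 1.85(174) − 4.676(68) = 2217.801 kcal/day.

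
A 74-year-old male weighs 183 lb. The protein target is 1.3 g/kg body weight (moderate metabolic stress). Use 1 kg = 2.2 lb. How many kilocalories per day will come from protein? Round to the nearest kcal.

433 kcal/day

Weight in kg = 183 ÷ 2.2 = 83.1818 kg.
Protein = 1.3 g/kg × 83.1818 kg = 108.1364 g/day.
Protein energy = 108.1364 g × 4 kcal/g = 432.5455 kcal/day.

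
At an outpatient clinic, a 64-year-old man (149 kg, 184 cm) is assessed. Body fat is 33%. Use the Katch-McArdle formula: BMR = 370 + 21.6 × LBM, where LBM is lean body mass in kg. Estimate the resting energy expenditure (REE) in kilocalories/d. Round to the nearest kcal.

LBM = 149 × (1 − 0.33) = 99.83 kg. Katch-McArdle: BMR = 370 + 21.6 × 99.83 = 2526.328 kcal/day.

2526 kilocalories/d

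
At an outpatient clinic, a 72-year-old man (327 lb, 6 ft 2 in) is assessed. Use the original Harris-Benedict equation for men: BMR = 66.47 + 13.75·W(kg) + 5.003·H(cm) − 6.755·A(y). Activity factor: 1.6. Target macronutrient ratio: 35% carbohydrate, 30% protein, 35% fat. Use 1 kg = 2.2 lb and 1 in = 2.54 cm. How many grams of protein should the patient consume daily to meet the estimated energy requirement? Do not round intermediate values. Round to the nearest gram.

Convert to metric: weight = 327 ÷ 2.2 = 148.6364 kg; height = (6×12 + 2) × 2.54 = 74 × 2.54 = 187.96 cm.
Harris-Benedict: BMR = 66.47 + 13.75(148.6364) + 5.003(187.96) − 6.755(72) = 2564.2239 kcal/day.
TEE = 2564.2239 × 1.6 = 4102.7582 kcal/day.
Protein energy = 30% × 4102.7582 = 1230.8275 kcal.
Protein = 1230.8275 ÷ 4 kcal/g = 307.7069 g.

308 g/day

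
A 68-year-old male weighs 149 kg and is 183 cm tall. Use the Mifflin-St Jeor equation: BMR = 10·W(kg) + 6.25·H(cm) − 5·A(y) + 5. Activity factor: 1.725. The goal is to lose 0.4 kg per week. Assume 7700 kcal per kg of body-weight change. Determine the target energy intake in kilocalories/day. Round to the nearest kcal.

Mifflin-St Jeor (male): BMR = 10(149) + 6.25(183) − 5(68) + 5 = 1490 + 1143.75 − 340 + 5 = 2298.75 kcal/day.
TEE = 2298.75 × 1.725 = 3965.3438 kcal/day.
Required daily deficit = 0.4 × 7700 ÷ 7 = 440 kcal/day.
Target intake = 3965.3438 − 440 = 3525.3438 kcal/day.

3525 kilocalories/day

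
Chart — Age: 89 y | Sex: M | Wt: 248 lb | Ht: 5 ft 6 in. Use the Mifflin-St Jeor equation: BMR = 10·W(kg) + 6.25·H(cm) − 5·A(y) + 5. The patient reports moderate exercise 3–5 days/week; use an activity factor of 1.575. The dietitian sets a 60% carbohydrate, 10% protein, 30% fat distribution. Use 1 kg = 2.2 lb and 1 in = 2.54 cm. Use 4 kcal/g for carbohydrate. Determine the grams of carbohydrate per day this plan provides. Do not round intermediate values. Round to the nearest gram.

410 g/day

Convert to metric: weight = 248 ÷ 2.2 = 112.7273 kg; height = (5×12 + 6) × 2.54 = 66 × 2.54 = 167.64 cm.
Mifflin-St Jeor (male): BMR = 10(112.7273) + 6.25(167.64) − 5(89) + 5 = 1127.2727 + 1047.75 − 445 + 5 = 1735.0227 kcal/day.
TEE = 1735.0227 × 1.575 = 2732.6608 kcal/day.
Carbohydrate energy = 60% × 2732.6608 = 1639.5965 kcal.
Carbohydrate = 1639.5965 ÷ 4 kcal/g = 409.8991 g.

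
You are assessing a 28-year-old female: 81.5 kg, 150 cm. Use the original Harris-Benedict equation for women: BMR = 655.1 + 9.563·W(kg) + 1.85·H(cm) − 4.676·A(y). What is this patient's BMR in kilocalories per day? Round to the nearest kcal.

Harris-Benedict: BMR = 655.1 + 9.563(81.5) + 1.85(150) − 4.676(28) = 1581.0565 kcal/day.

1581 kilocalories per day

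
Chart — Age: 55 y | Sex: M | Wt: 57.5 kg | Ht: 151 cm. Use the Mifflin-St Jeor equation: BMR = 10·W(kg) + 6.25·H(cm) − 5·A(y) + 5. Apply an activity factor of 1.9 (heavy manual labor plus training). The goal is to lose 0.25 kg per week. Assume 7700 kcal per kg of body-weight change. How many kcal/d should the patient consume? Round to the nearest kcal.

Mifflin-St Jeor (male): BMR = 10(57.5) + 6.25(151) − 5(55) + 5 = 575 + 943.75 − 275 + 5 = 1248.75 kcal/day.
TEE = 1248.75 × 1.9 = 2372.625 kcal/day.
Required daily deficit = 0.25 × 7700 ÷ 7 = 275 kcal/day.
Target intake = 2372.625 − 275 = 2097.625 kcal/day.

2098 kcal/d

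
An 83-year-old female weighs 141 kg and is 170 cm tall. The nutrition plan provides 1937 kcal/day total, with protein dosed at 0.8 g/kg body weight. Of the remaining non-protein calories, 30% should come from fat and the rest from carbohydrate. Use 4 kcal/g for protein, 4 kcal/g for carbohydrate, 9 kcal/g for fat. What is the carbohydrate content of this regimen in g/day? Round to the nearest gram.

260 g/day

Protein = 0.8 × 141 = 112.8 g → 112.8 × 4 = 451.2 kcal.
Non-protein calories = 1937 − 451.2 = 1485.8 kcal.
Fat: 30% × 1485.8 = 445.74 kcal; carbohydrate: 1040.06 kcal.
Carbohydrate: 1040.06 kcal ÷ 4 kcal/g = 260.015 g.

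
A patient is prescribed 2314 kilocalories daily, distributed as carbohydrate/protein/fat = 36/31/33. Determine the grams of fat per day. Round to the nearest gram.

Fat energy = 33% × 2314 = 763.62 kcal.
At 9 kcal/g: 763.62 ÷ 9 = 84.8467 g.

85 g/day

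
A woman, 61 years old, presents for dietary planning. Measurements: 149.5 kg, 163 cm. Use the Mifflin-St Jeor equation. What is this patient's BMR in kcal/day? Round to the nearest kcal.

Mifflin-St Jeor (female): BMR = 10(149.5) + 6.25(163) − 5(61) − 161 = 1495 + 1018.75 − 305 − 161 = 2047.75 kcal/day.

2048 kcal/day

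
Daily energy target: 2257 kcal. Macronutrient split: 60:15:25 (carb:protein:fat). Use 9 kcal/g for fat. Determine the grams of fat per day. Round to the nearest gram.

63 g/day

Fat energy = 25% × 2257 = 564.25 kcal.
At 9 kcal/g: 564.25 ÷ 9 = 62.6944 g.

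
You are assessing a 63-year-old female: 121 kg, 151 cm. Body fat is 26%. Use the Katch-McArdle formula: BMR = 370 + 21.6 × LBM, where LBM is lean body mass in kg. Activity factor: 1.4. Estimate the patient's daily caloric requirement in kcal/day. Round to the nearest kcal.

3226 kcal/day

LBM = 121 × (1 − 0.26) = 89.54 kg. Katch-McArdle: BMR = 370 + 21.6 × 89.54 = 2304.064 kcal/day.
TEE = BMR × activity factor = 2304.064 × 1.4 = 3225.6896 kcal/day.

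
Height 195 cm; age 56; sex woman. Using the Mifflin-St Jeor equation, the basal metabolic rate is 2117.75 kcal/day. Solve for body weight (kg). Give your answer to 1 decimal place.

2117.75 = 10·W + 6.25(195) − 5(56) − 161
10·W = 2117.75 − 777.75 = 1340, so W = 134 kg.

134.0 kg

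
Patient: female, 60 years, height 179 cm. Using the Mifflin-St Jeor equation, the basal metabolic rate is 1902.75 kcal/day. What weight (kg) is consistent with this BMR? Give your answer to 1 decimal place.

1902.75 = 10·W + 6.25(179) − 5(60) − 161
10·W = 1902.75 − 657.75 = 1245, so W = 124.5 kg.

124.5 kg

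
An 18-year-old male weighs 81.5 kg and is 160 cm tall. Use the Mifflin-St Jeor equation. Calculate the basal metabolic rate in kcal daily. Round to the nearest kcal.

Mifflin-St Jeor (male): BMR = 10(81.5) + 6.25(160) − 5(18) + 5 = 815 + 1000 − 90 + 5 = 1730 kcal/day.

1730 kcal daily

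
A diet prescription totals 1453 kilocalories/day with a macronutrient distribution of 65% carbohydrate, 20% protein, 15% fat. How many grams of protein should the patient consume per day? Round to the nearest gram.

73 g/day

Protein energy = 20% × 1453 = 290.6 kcal.
At 4 kcal/g: 290.6 ÷ 4 = 72.65 g.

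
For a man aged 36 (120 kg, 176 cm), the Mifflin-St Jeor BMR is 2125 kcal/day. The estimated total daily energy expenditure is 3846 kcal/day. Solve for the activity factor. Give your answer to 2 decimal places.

1.81

Activity factor = TEE ÷ BMR = 3846 ÷ 2125 = 1.81.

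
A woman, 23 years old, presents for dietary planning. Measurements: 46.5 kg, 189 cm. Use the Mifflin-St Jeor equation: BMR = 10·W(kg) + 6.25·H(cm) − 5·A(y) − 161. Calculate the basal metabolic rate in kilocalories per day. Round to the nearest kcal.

Mifflin-St Jeor (female): BMR = 10(46.5) + 6.25(189) − 5(23) − 161 = 465 + 1181.25 − 115 − 161 = 1370.25 kcal/day.

1370 kilocalories per day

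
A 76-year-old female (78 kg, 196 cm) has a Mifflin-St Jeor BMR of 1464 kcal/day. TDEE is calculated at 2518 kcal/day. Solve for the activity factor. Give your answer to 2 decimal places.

1.72

Activity factor = TEE ÷ BMR = 2518 ÷ 1464 = 1.72.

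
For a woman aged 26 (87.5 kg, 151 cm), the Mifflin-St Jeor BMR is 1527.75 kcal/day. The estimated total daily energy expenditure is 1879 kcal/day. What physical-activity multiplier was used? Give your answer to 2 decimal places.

1.23

Activity factor = TEE ÷ BMR = 1879 ÷ 1527.75 = 1.23.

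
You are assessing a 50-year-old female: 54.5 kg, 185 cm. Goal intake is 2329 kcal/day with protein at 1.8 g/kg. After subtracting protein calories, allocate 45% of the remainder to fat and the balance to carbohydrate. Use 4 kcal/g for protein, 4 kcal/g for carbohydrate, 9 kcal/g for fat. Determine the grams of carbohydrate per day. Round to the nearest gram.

266 g/day

Protein = 1.8 × 54.5 = 98.1 g → 98.1 × 4 = 392.4 kcal.
Non-protein calories = 2329 − 392.4 = 1936.6 kcal.
Fat: 45% × 1936.6 = 871.47 kcal; carbohydrate: 1065.13 kcal.
Carbohydrate: 1065.13 kcal ÷ 4 kcal/g = 266.2825 g.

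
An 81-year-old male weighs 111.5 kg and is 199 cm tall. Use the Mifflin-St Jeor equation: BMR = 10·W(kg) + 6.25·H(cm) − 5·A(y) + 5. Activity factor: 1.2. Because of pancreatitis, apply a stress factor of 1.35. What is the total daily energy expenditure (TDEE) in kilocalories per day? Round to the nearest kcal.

Mifflin-St Jeor (male): BMR = 10(111.5) + 6.25(199) − 5(81) + 5 = 1115 + 1243.75 − 405 + 5 = 1958.75 kcal/day.
TEE = BMR × activity factor = 1958.75 × 1.2 = 2350.5 kcal/day.
Apply stress factor: 2350.5 × 1.35 = 3173.175 kcal/day.

3173 kilocalories per day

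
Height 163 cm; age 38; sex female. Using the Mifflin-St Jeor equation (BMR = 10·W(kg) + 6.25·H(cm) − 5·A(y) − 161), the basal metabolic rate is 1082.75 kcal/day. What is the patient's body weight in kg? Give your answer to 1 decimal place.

1082.75 = 10·W + 6.25(163) − 5(38) − 161
10·W = 1082.75 − 667.75 = 415, so W = 41.5 kg.

41.5 kg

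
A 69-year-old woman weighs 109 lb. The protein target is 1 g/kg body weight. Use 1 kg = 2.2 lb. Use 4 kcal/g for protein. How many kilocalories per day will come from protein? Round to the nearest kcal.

Weight in kg = 109 ÷ 2.2 = 49.5455 kg.
Protein = 1 g/kg × 49.5455 kg = 49.5455 g/day.
Protein energy = 49.5455 g × 4 kcal/g = 198.1818 kcal/day.

198 kcal/day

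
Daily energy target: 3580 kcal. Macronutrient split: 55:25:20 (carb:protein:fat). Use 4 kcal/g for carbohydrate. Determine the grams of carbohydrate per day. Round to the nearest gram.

492 g/day

Carbohydrate energy = 55% × 3580 = 1969 kcal.
At 4 kcal/g: 1969 ÷ 4 = 492.25 g.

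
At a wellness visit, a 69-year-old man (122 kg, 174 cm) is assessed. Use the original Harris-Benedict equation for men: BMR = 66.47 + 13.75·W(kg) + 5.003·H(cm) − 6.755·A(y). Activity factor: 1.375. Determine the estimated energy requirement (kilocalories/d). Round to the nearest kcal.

Harris-Benedict: BMR = 66.47 + 13.75(122) + 5.003(174) − 6.755(69) = 2148.397 kcal/day.
TEE = BMR × activity factor = 2148.397 × 1.375 = 2954.0459 kcal/day.

2954 kilocalories/d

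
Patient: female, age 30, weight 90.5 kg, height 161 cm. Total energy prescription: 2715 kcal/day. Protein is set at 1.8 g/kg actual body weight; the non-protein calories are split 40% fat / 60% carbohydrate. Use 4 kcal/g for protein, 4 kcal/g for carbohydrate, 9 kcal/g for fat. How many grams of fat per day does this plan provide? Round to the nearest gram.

92 g/day

Protein = 1.8 × 90.5 = 162.9 g → 162.9 × 4 = 651.6 kcal.
Non-protein calories = 2715 − 651.6 = 2063.4 kcal.
Fat: 40% × 2063.4 = 825.36 kcal; carbohydrate: 1238.04 kcal.
Fat: 825.36 kcal ÷ 9 kcal/g = 91.7067 g.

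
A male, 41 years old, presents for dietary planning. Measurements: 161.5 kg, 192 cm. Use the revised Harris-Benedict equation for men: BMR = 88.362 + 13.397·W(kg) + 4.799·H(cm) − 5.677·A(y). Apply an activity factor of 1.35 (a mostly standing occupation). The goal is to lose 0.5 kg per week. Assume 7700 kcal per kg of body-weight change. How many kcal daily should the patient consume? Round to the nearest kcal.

3420 kcal daily

Harris-Benedict: BMR = 88.362 + 13.397(161.5) + 4.799(192) − 5.677(41) = 2940.6285 kcal/day.
TEE = 2940.6285 × 1.35 = 3969.8485 kcal/day.
Required daily deficit = 0.5 × 7700 ÷ 7 = 550 kcal/day.
Target intake = 3969.8485 − 550 = 3419.8485 kcal/day.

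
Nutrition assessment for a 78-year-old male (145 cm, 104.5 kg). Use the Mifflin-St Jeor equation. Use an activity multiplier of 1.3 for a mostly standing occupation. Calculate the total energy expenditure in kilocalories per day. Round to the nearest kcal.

Mifflin-St Jeor (male): BMR = 10(104.5) + 6.25(145) − 5(78) + 5 = 1045 + 906.25 − 390 + 5 = 1566.25 kcal/day.
TEE = BMR × activity factor = 1566.25 × 1.3 = 2036.125 kcal/day.

2036 kilocalories per day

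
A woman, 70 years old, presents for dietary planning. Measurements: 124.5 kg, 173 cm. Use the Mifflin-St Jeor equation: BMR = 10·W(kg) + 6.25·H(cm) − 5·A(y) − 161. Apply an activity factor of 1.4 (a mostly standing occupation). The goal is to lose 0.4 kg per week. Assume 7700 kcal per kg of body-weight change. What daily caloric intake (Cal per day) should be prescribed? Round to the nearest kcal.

2101 Cal per day

Mifflin-St Jeor (female): BMR = 10(124.5) + 6.25(173) − 5(70) − 161 = 1245 + 1081.25 − 350 − 161 = 1815.25 kcal/day.
TEE = 1815.25 × 1.4 = 2541.35 kcal/day.
Required daily deficit = 0.4 × 7700 ÷ 7 = 440 kcal/day.
Target intake = 2541.35 − 440 = 2101.35 kcal/day.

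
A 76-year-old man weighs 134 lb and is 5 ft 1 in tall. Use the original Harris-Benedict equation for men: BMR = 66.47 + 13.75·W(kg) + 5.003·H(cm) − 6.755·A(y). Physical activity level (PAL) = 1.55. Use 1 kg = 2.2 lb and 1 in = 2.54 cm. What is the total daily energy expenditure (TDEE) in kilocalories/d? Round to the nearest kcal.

1807 kilocalories/d

Convert to metric: weight = 134 ÷ 2.2 = 60.9091 kg; height = (5×12 + 1) × 2.54 = 61 × 2.54 = 154.94 cm.
Harris-Benedict: BMR = 66.47 + 13.75(60.9091) + 5.003(154.94) − 6.755(76) = 1165.7548 kcal/day.
TEE = BMR × activity factor = 1165.7548 × 1.55 = 1806.92 kcal/day.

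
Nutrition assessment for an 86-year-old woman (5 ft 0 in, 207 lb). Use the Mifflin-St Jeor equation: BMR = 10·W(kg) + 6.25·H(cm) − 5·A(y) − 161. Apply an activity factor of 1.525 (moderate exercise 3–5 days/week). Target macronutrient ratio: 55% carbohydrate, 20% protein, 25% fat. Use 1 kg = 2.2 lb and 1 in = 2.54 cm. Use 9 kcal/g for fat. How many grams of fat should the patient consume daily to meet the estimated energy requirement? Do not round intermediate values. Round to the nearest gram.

55 g/day

Convert to metric: weight = 207 ÷ 2.2 = 94.0909 kg; height = (5×12 + 0) × 2.54 = 60 × 2.54 = 152.4 cm.
Mifflin-St Jeor (female): BMR = 10(94.0909) + 6.25(152.4) − 5(86) − 161 = 940.9091 + 952.5 − 430 − 161 = 1302.4091 kcal/day.
TEE = 1302.4091 × 1.525 = 1986.1739 kcal/day.
Fat energy = 25% × 1986.1739 = 496.5435 kcal.
Fat = 496.5435 ÷ 9 kcal/g = 55.1715 g.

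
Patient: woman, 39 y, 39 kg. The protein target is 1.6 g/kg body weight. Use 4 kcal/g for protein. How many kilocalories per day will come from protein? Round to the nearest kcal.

250 kcal/day

Protein = 1.6 g/kg × 39 kg = 62.4 g/day.
Protein energy = 62.4 g × 4 kcal/g = 249.6 kcal/day.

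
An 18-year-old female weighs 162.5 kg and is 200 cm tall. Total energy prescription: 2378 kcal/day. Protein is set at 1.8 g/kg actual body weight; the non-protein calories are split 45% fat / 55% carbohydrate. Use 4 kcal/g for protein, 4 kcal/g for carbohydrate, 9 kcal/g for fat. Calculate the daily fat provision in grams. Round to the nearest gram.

Protein = 1.8 × 162.5 = 292.5 g → 292.5 × 4 = 1170 kcal.
Non-protein calories = 2378 − 1170 = 1208 kcal.
Fat: 45% × 1208 = 543.6 kcal; carbohydrate: 664.4 kcal.
Fat: 543.6 kcal ÷ 9 kcal/g = 60.4 g.

60 g/day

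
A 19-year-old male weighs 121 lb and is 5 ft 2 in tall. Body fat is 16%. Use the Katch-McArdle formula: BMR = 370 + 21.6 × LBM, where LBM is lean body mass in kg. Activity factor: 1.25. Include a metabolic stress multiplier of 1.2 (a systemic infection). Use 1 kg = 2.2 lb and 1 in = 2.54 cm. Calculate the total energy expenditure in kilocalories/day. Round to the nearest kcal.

2052 kilocalories/day

Convert to metric: weight = 121 ÷ 2.2 = 55 kg; height = (5×12 + 2) × 2.54 = 62 × 2.54 = 157.48 cm.
LBM = 55 × (1 − 0.16) = 46.2 kg. Katch-McArdle: BMR = 370 + 21.6 × 46.2 = 1367.92 kcal/day.
TEE = BMR × activity factor = 1367.92 × 1.25 = 1709.9 kcal/day.
Apply stress factor: 1709.9 × 1.2 = 2051.88 kcal/day.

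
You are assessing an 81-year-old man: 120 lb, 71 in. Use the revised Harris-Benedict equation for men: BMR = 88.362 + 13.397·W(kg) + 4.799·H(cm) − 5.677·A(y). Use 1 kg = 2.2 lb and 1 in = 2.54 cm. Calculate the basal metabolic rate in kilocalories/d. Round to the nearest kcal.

Convert to metric: weight = 120 ÷ 2.2 = 54.5455 kg; height = 71 × 2.54 = 180.34 cm.
Harris-Benedict: BMR = 88.362 + 13.397(54.5455) + 4.799(180.34) − 5.677(81) = 1224.7221 kcal/day.

1225 kilocalories/d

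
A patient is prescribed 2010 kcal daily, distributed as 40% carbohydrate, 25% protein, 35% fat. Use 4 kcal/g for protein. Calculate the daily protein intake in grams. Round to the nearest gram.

Protein energy = 25% × 2010 = 502.5 kcal.
At 4 kcal/g: 502.5 ÷ 4 = 125.625 g.

126 g/day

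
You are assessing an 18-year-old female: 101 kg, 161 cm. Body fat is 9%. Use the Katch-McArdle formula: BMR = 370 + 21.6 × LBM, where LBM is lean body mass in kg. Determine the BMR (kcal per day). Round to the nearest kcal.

LBM = 101 × (1 − 0.09) = 91.91 kg. Katch-McArdle: BMR = 370 + 21.6 × 91.91 = 2355.256 kcal/day.

2355 kcal per day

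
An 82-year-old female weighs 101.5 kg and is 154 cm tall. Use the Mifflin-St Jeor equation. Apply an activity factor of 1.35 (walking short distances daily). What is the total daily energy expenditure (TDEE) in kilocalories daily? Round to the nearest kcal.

1899 kilocalories daily

Mifflin-St Jeor (female): BMR = 10(101.5) + 6.25(154) − 5(82) − 161 = 1015 + 962.5 − 410 − 161 = 1406.5 kcal/day.
TEE = BMR × activity factor = 1406.5 × 1.35 = 1898.775 kcal/day.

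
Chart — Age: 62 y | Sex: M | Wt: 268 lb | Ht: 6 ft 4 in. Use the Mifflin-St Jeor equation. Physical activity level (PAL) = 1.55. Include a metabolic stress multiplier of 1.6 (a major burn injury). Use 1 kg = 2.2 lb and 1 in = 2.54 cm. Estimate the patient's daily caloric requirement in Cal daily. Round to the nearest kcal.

Convert to metric: weight = 268 ÷ 2.2 = 121.8182 kg; height = (6×12 + 4) × 2.54 = 76 × 2.54 = 193.04 cm.
Mifflin-St Jeor (male): BMR = 10(121.8182) + 6.25(193.04) − 5(62) + 5 = 1218.1818 + 1206.5 − 310 + 5 = 2119.6818 kcal/day.
TEE = BMR × activity factor = 2119.6818 × 1.55 = 3285.5068 kcal/day.
Apply stress factor: 3285.5068 × 1.6 = 5256.8109 kcal/day.

5257 Cal daily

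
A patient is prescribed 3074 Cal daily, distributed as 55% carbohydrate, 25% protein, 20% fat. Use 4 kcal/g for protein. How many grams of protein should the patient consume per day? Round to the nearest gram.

Protein energy = 25% × 3074 = 768.5 kcal.
At 4 kcal/g: 768.5 ÷ 4 = 192.125 g.

192 g/day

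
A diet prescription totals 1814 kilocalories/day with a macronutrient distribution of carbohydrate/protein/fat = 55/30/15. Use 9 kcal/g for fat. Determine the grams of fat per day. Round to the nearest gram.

Fat energy = 15% × 1814 = 272.1 kcal.
At 9 kcal/g: 272.1 ÷ 9 = 30.2333 g.

30 g/day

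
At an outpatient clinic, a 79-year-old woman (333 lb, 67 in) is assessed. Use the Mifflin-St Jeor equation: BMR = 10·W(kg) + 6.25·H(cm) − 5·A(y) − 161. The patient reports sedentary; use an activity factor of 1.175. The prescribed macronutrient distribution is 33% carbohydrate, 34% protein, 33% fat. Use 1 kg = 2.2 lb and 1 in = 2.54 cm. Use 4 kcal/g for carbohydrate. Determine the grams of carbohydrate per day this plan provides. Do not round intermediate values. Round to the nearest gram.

196 g/day

Convert to metric: weight = 333 ÷ 2.2 = 151.3636 kg; height = 67 × 2.54 = 170.18 cm.
Mifflin-St Jeor (female): BMR = 10(151.3636) + 6.25(170.18) − 5(79) − 161 = 1513.6364 + 1063.625 − 395 − 161 = 2021.2614 kcal/day.
TEE = 2021.2614 × 1.175 = 2374.9821 kcal/day.
Carbohydrate energy = 33% × 2374.9821 = 783.7441 kcal.
Carbohydrate = 783.7441 ÷ 4 kcal/g = 195.936 g.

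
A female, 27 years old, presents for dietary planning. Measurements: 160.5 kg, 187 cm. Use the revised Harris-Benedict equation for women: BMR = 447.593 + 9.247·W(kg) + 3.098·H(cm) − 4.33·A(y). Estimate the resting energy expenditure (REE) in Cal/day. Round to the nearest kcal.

Harris-Benedict: BMR = 447.593 + 9.247(160.5) + 3.098(187) − 4.33(27) = 2394.1525 kcal/day.

2394 Cal/day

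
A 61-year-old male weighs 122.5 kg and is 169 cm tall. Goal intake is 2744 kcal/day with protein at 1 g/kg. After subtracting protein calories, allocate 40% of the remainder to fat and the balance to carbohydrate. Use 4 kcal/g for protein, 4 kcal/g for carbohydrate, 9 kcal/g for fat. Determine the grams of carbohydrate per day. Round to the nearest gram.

338 g/day

Protein = 1 × 122.5 = 122.5 g → 122.5 × 4 = 490 kcal.
Non-protein calories = 2744 − 490 = 2254 kcal.
Fat: 40% × 2254 = 901.6 kcal; carbohydrate: 1352.4 kcal.
Carbohydrate: 1352.4 kcal ÷ 4 kcal/g = 338.1 g.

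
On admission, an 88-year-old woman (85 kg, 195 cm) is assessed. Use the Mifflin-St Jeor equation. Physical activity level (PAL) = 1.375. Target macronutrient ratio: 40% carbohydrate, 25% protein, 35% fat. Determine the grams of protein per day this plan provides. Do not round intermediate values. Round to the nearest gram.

Mifflin-St Jeor (female): BMR = 10(85) + 6.25(195) − 5(88) − 161 = 850 + 1218.75 − 440 − 161 = 1467.75 kcal/day.
TEE = 1467.75 × 1.375 = 2018.1563 kcal/day.
Protein energy = 25% × 2018.1563 = 504.5391 kcal.
Protein = 504.5391 ÷ 4 kcal/g = 126.1348 g.

126 g/day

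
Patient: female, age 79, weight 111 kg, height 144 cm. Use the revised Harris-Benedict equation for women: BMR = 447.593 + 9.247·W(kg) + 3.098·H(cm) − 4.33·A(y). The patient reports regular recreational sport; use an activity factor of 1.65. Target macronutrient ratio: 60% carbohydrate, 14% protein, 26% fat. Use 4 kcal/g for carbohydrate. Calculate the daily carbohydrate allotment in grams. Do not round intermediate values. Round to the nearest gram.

Harris-Benedict: BMR = 447.593 + 9.247(111) + 3.098(144) − 4.33(79) = 1578.052 kcal/day.
TEE = 1578.052 × 1.65 = 2603.7858 kcal/day.
Carbohydrate energy = 60% × 2603.7858 = 1562.2715 kcal.
Carbohydrate = 1562.2715 ÷ 4 kcal/g = 390.5679 g.

391 g/day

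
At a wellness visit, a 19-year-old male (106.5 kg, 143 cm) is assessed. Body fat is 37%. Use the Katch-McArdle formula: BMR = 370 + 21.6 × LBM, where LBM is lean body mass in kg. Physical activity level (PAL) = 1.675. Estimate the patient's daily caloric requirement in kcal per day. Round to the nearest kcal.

LBM = 106.5 × (1 − 0.37) = 67.095 kg. Katch-McArdle: BMR = 370 + 21.6 × 67.095 = 1819.252 kcal/day.
TEE = BMR × activity factor = 1819.252 × 1.675 = 3047.2471 kcal/day.

3047 kcal per day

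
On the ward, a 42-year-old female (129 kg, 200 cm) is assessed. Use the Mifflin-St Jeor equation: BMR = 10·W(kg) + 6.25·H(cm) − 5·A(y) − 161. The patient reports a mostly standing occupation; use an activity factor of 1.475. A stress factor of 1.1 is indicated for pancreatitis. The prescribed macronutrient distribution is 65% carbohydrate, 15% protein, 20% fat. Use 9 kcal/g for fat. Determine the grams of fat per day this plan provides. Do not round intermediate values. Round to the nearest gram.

78 g/day

Mifflin-St Jeor (female): BMR = 10(129) + 6.25(200) − 5(42) − 161 = 1290 + 1250 − 210 − 161 = 2169 kcal/day.
TEE = 2169 × 1.475 = 3199.275 kcal/day.
With stress factor 1.1: 3199.275 × 1.1 = 3519.2025 kcal/day.
Fat energy = 20% × 3519.2025 = 703.8405 kcal.
Fat = 703.8405 ÷ 9 kcal/g = 78.2045 g.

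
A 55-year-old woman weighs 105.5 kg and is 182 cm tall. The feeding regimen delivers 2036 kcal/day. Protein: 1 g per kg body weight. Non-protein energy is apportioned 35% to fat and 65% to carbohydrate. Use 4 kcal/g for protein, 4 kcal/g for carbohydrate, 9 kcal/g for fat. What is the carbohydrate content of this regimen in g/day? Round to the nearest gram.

Protein = 1 × 105.5 = 105.5 g → 105.5 × 4 = 422 kcal.
Non-protein calories = 2036 − 422 = 1614 kcal.
Fat: 35% × 1614 = 564.9 kcal; carbohydrate: 1049.1 kcal.
Carbohydrate: 1049.1 kcal ÷ 4 kcal/g = 262.275 g.

262 g/day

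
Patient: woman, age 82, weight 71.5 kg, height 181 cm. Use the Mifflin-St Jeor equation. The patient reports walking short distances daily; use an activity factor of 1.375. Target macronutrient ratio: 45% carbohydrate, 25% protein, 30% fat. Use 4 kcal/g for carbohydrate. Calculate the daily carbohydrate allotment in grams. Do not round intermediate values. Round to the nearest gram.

197 g/day

Mifflin-St Jeor (female): BMR = 10(71.5) + 6.25(181) − 5(82) − 161 = 715 + 1131.25 − 410 − 161 = 1275.25 kcal/day.
TEE = 1275.25 × 1.375 = 1753.4688 kcal/day.
Carbohydrate energy = 45% × 1753.4688 = 789.0609 kcal.
Carbohydrate = 789.0609 ÷ 4 kcal/g = 197.2652 g.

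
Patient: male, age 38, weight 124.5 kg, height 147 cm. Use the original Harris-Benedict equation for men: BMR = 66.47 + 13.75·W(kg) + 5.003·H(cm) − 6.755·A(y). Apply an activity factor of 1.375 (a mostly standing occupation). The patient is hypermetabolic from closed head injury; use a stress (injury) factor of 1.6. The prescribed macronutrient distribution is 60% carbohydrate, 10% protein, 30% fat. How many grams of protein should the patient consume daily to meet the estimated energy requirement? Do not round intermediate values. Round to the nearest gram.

124 g/day

Harris-Benedict: BMR = 66.47 + 13.75(124.5) + 5.003(147) − 6.755(38) = 2257.096 kcal/day.
TEE = 2257.096 × 1.375 = 3103.507 kcal/day.
With stress factor 1.6: 3103.507 × 1.6 = 4965.6112 kcal/day.
Protein energy = 10% × 4965.6112 = 496.5611 kcal.
Protein = 496.5611 ÷ 4 kcal/g = 124.1403 g.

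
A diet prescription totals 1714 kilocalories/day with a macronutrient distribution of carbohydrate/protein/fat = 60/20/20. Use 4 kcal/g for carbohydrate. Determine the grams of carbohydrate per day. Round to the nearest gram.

Carbohydrate energy = 60% × 1714 = 1028.4 kcal.
At 4 kcal/g: 1028.4 ÷ 4 = 257.1 g.

257 g/day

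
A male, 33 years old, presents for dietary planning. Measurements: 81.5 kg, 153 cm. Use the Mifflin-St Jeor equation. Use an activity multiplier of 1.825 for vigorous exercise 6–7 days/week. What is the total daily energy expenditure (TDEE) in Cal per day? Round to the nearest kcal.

2941 Cal per day

Mifflin-St Jeor (male): BMR = 10(81.5) + 6.25(153) − 5(33) + 5 = 815 + 956.25 − 165 + 5 = 1611.25 kcal/day.
TEE = BMR × activity factor = 1611.25 × 1.825 = 2940.5313 kcal/day.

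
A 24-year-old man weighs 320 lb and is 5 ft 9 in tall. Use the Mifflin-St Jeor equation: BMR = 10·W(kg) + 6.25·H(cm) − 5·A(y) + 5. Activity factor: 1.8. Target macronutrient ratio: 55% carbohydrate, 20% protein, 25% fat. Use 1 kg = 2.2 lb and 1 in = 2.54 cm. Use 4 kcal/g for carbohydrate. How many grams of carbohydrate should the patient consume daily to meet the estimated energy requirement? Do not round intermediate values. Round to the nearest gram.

603 g/day

Convert to metric: weight = 320 ÷ 2.2 = 145.4545 kg; height = (5×12 + 9) × 2.54 = 69 × 2.54 = 175.26 cm.
Mifflin-St Jeor (male): BMR = 10(145.4545) + 6.25(175.26) − 5(24) + 5 = 1454.5455 + 1095.375 − 120 + 5 = 2434.9205 kcal/day.
TEE = 2434.9205 × 1.8 = 4382.8568 kcal/day.
Carbohydrate energy = 55% × 4382.8568 = 2410.5713 kcal.
Carbohydrate = 2410.5713 ÷ 4 kcal/g = 602.6428 g.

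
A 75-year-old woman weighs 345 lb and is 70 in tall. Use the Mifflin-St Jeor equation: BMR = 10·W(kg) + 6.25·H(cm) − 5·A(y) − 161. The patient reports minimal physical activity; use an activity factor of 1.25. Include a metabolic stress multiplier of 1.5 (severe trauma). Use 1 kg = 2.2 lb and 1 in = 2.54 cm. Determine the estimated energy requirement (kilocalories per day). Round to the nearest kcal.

4019 kilocalories per day

Convert to metric: weight = 345 ÷ 2.2 = 156.8182 kg; height = 70 × 2.54 = 177.8 cm.
Mifflin-St Jeor (female): BMR = 10(156.8182) + 6.25(177.8) − 5(75) − 161 = 1568.1818 + 1111.25 − 375 − 161 = 2143.4318 kcal/day.
TEE = BMR × activity factor = 2143.4318 × 1.25 = 2679.2898 kcal/day.
Apply stress factor: 2679.2898 × 1.5 = 4018.9347 kcal/day.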